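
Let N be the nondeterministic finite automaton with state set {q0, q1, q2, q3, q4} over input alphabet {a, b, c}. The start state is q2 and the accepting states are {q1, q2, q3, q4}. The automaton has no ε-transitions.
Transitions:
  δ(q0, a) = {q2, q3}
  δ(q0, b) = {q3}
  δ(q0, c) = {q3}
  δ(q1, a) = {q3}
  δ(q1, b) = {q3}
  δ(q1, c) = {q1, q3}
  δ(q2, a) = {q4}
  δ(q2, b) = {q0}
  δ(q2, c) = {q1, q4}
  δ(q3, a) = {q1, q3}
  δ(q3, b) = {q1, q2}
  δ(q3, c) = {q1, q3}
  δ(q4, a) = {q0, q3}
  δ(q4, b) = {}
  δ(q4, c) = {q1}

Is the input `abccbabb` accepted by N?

Start: {q2}
read a: {q4}
read b: {}
The reachable set is empty and stays empty for the remaining 6 symbols.
Reachable ∩ accepting = {} — empty.

rejected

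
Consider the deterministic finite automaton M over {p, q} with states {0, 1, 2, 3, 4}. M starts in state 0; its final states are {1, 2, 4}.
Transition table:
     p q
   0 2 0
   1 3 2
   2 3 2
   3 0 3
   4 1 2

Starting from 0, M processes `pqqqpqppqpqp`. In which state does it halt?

0 --p--> 2
2 --q--> 2
2 --q--> 2
2 --q--> 2
2 --p--> 3
3 --q--> 3
3 --p--> 0
0 --p--> 2
2 --q--> 2
2 --p--> 3
3 --q--> 3
3 --p--> 0

0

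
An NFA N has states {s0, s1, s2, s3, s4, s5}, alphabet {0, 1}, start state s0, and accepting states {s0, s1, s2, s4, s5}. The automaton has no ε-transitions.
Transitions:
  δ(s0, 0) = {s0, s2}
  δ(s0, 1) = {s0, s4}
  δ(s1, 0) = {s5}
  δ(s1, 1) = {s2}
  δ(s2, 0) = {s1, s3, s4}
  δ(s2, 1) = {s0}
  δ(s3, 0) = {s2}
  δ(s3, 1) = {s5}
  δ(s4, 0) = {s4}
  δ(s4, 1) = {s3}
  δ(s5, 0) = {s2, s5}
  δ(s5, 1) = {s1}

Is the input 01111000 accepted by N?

accepted

Start: {s0}
read 0: {s0, s2}
read 1: {s0, s4}
read 1: {s0, s3, s4}
read 1: {s0, s3, s4, s5}
read 1: {s0, s1, s3, s4, s5}
read 0: {s0, s2, s4, s5}
read 0: {s0, s1, s2, s3, s4, s5}
read 0: {s0, s1, s2, s3, s4, s5}
Reachable ∩ accepting = {s0, s1, s2, s4, s5} — nonempty.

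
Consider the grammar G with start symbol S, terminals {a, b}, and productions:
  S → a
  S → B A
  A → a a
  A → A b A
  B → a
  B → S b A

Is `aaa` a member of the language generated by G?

S ⇒ BA ⇒ aA ⇒ aaa

yes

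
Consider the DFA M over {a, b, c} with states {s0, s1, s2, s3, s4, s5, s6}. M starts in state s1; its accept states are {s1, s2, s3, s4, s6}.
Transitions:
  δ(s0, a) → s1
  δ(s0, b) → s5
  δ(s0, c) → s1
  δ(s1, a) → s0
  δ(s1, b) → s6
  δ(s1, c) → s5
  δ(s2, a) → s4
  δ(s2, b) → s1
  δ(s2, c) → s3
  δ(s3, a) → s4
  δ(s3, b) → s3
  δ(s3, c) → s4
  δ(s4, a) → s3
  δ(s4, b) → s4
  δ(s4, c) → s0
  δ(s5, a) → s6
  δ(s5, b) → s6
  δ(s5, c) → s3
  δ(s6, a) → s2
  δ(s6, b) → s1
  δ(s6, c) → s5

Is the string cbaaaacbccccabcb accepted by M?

accepted

s1 --c--> s5
s5 --b--> s6
s6 --a--> s2
s2 --a--> s4
s4 --a--> s3
s3 --a--> s4
s4 --c--> s0
s0 --b--> s5
s5 --c--> s3
s3 --c--> s4
s4 --c--> s0
s0 --c--> s1
s1 --a--> s0
s0 --b--> s5
s5 --c--> s3
s3 --b--> s3
End in state s3, which is an accepting state.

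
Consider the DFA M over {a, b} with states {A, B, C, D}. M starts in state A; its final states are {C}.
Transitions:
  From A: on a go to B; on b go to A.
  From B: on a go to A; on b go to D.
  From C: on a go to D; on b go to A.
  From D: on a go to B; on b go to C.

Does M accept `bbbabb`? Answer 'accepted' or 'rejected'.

accepted

A --b--> A
A --b--> A
A --b--> A
A --a--> B
B --b--> D
D --b--> C
End in state C, which is an accepting state.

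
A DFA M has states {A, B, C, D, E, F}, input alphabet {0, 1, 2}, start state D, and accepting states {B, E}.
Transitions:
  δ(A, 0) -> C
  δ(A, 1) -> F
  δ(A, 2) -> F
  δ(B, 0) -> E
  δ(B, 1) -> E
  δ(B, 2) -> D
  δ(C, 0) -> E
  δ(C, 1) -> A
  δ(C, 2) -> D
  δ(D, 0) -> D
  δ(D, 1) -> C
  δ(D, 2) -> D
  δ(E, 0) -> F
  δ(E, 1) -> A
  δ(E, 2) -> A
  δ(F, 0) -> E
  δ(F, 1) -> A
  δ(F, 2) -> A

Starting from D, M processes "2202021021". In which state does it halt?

F

D --2--> D
D --2--> D
D --0--> D
D --2--> D
D --0--> D
D --2--> D
D --1--> C
C --0--> E
E --2--> A
A --1--> F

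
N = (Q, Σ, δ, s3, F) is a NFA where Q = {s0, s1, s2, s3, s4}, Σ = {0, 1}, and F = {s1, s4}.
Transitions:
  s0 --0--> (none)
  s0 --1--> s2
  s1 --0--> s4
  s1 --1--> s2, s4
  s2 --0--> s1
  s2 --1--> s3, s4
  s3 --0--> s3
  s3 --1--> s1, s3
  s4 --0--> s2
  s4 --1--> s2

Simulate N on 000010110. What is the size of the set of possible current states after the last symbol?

4

Start: {s3}
read 0: {s3}
read 0: {s3}
read 0: {s3}
read 0: {s3}
read 1: {s1, s3}
read 0: {s3, s4}
read 1: {s1, s2, s3}
read 1: {s1, s2, s3, s4}
read 0: {s1, s2, s3, s4}
Final reachable set {s1, s2, s3, s4} has 4 states.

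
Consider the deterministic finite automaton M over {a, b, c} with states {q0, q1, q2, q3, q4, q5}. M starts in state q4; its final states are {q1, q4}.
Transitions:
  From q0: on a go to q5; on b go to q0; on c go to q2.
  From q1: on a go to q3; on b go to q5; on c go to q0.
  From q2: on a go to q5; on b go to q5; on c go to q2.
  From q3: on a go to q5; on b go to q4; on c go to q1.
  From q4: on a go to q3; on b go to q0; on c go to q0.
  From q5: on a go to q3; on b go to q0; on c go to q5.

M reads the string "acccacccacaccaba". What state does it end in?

q5

q4 --a--> q3
q3 --c--> q1
q1 --c--> q0
q0 --c--> q2
q2 --a--> q5
q5 --c--> q5
q5 --c--> q5
q5 --c--> q5
q5 --a--> q3
q3 --c--> q1
q1 --a--> q3
q3 --c--> q1
q1 --c--> q0
q0 --a--> q5
q5 --b--> q0
q0 --a--> q5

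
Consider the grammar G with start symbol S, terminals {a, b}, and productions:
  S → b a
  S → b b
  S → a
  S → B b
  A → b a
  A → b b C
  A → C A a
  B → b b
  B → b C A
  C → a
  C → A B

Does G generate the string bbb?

yes

S ⇒ Bb ⇒ bbb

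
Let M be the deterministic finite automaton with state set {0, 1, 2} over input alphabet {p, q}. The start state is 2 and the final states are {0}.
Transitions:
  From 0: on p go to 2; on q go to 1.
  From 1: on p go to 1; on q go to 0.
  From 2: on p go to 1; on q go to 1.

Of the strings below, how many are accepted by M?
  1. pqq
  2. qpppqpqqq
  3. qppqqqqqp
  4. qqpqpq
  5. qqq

pqq: rejected
qpppqpqqq: rejected
qppqqqqqp: rejected
qqpqpq: accepted
qqq: rejected

1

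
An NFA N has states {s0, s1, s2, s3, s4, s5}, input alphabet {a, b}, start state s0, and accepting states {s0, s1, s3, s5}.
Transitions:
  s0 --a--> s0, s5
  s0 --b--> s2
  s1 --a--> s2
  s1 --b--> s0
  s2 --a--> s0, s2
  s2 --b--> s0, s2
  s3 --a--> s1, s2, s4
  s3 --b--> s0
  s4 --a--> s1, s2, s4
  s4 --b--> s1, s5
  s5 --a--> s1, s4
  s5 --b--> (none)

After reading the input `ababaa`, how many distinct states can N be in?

5

Start: {s0}
read a: {s0, s5}
read b: {s2}
read a: {s0, s2}
read b: {s0, s2}
read a: {s0, s2, s5}
read a: {s0, s1, s2, s4, s5}
Final reachable set {s0, s1, s2, s4, s5} has 5 states.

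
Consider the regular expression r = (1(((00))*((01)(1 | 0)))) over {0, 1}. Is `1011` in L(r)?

Split as 1·011: 1 matches 1 and (((00))*((01)(1|0))) matches 011.

yes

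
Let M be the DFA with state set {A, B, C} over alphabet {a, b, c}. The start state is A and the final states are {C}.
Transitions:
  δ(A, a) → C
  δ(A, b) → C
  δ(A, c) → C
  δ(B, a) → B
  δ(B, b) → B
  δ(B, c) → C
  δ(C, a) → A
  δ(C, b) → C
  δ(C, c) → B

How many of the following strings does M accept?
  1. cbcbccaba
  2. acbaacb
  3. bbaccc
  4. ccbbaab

cbcbccaba: rejected
acbaacb: accepted
bbaccc: accepted
ccbbaab: rejected

2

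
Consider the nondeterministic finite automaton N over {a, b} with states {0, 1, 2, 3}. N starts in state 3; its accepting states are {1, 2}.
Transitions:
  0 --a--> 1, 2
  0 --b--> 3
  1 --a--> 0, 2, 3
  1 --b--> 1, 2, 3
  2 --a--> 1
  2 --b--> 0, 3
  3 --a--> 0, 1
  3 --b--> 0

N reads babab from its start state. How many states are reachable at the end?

Start: {3}
read b: {0}
read a: {1, 2}
read b: {0, 1, 2, 3}
read a: {0, 1, 2, 3}
read b: {0, 1, 2, 3}
Final reachable set {0, 1, 2, 3} has 4 states.

4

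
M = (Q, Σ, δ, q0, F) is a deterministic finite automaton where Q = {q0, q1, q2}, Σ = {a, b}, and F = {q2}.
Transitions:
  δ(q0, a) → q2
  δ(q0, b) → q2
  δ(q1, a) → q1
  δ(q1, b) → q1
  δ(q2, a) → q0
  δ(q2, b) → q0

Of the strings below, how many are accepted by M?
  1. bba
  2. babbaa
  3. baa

2

bba: accepted
babbaa: rejected
baa: accepted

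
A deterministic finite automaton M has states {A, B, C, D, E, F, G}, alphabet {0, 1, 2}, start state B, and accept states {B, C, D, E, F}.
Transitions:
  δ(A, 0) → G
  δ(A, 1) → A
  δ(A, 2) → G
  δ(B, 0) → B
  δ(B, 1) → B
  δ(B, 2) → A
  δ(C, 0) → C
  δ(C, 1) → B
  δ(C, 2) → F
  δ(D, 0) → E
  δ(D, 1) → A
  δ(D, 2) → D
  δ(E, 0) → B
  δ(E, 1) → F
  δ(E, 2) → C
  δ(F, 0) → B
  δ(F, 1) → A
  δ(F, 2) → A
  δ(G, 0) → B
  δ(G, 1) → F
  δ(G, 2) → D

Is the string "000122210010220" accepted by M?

accepted

B --0--> B
B --0--> B
B --0--> B
B --1--> B
B --2--> A
A --2--> G
G --2--> D
D --1--> A
A --0--> G
G --0--> B
B --1--> B
B --0--> B
B --2--> A
A --2--> G
G --0--> B
End in state B, which is an accepting state.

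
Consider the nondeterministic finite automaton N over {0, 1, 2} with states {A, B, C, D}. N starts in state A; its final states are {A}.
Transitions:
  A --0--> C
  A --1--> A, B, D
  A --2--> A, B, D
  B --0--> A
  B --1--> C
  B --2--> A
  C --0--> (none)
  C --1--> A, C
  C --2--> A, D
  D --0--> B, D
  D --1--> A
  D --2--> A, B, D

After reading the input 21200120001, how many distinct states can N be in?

Start: {A}
read 2: {A, B, D}
read 1: {A, B, C, D}
read 2: {A, B, D}
read 0: {A, B, C, D}
read 0: {A, B, C, D}
read 1: {A, B, C, D}
read 2: {A, B, D}
read 0: {A, B, C, D}
read 0: {A, B, C, D}
read 0: {A, B, C, D}
read 1: {A, B, C, D}
Final reachable set {A, B, C, D} has 4 states.

4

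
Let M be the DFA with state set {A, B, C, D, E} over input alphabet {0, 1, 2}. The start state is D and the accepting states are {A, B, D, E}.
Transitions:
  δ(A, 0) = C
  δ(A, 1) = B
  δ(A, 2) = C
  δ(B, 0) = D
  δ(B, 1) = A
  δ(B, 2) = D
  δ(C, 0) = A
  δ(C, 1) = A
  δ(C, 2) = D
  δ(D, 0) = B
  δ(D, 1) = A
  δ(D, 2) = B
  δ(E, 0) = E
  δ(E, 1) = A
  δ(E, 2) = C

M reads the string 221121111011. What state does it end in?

B

D --2--> B
B --2--> D
D --1--> A
A --1--> B
B --2--> D
D --1--> A
A --1--> B
B --1--> A
A --1--> B
B --0--> D
D --1--> A
A --1--> B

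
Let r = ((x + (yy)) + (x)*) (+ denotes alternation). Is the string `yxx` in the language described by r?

Neither (x+(yy)) nor (x)* matches yxx.

no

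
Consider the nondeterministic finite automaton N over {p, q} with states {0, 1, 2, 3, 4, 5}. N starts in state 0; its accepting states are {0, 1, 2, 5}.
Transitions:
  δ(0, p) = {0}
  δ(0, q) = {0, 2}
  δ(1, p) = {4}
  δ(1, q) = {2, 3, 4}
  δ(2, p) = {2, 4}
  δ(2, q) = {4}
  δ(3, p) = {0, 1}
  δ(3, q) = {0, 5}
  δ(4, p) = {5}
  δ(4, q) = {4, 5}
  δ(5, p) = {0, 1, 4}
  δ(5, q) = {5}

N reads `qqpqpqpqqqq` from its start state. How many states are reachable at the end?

4

Start: {0}
read q: {0, 2}
read q: {0, 2, 4}
read p: {0, 2, 4, 5}
read q: {0, 2, 4, 5}
read p: {0, 1, 2, 4, 5}
read q: {0, 2, 3, 4, 5}
read p: {0, 1, 2, 4, 5}
read q: {0, 2, 3, 4, 5}
read q: {0, 2, 4, 5}
read q: {0, 2, 4, 5}
read q: {0, 2, 4, 5}
Final reachable set {0, 2, 4, 5} has 4 states.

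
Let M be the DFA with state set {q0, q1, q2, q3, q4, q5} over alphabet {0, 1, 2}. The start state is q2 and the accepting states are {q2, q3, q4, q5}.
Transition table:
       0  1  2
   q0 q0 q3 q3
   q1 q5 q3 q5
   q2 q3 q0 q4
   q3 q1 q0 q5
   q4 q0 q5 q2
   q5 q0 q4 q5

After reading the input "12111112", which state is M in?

q2 --1--> q0
q0 --2--> q3
q3 --1--> q0
q0 --1--> q3
q3 --1--> q0
q0 --1--> q3
q3 --1--> q0
q0 --2--> q3

q3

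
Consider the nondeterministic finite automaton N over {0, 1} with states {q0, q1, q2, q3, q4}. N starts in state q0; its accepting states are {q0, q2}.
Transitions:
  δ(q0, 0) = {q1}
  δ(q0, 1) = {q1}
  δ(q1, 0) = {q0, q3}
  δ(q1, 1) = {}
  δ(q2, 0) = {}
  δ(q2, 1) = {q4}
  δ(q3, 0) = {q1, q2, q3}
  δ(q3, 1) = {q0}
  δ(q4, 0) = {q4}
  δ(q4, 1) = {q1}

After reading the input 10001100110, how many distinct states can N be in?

Start: {q0}
read 1: {q1}
read 0: {q0, q3}
read 0: {q1, q2, q3}
read 0: {q0, q1, q2, q3}
read 1: {q0, q1, q4}
read 1: {q1}
read 0: {q0, q3}
read 0: {q1, q2, q3}
read 1: {q0, q4}
read 1: {q1}
read 0: {q0, q3}
Final reachable set {q0, q3} has 2 states.

2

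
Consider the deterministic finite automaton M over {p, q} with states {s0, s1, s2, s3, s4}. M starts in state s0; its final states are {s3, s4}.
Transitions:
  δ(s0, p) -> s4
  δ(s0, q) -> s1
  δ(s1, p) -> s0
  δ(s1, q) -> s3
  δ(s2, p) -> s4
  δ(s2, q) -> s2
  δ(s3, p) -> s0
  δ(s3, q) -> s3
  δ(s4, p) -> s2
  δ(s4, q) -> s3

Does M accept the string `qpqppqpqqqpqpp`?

accepted

s0 --q--> s1
s1 --p--> s0
s0 --q--> s1
s1 --p--> s0
s0 --p--> s4
s4 --q--> s3
s3 --p--> s0
s0 --q--> s1
s1 --q--> s3
s3 --q--> s3
s3 --p--> s0
s0 --q--> s1
s1 --p--> s0
s0 --p--> s4
End in state s4, which is an accepting state.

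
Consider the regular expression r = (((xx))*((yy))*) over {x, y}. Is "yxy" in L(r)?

No split of yxy into u·v has ((xx))* matching u and ((yy))* matching v.

no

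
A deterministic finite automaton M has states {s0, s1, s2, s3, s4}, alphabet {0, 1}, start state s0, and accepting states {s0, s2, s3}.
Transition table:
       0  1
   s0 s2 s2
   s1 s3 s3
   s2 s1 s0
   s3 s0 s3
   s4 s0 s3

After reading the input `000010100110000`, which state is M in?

s2

s0 --0--> s2
s2 --0--> s1
s1 --0--> s3
s3 --0--> s0
s0 --1--> s2
s2 --0--> s1
s1 --1--> s3
s3 --0--> s0
s0 --0--> s2
s2 --1--> s0
s0 --1--> s2
s2 --0--> s1
s1 --0--> s3
s3 --0--> s0
s0 --0--> s2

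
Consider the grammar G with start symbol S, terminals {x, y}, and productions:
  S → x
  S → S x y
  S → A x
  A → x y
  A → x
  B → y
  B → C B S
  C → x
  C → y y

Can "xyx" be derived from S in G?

S ⇒ Ax ⇒ xyx

yes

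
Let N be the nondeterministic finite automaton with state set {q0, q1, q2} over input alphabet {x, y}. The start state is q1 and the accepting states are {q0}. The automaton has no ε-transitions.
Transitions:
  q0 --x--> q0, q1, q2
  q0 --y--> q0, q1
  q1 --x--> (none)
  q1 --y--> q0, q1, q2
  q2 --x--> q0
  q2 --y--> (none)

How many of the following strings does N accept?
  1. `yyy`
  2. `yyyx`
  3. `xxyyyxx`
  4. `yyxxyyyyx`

`yyy`: accepted
`yyyx`: accepted
`xxyyyxx`: rejected
`yyxxyyyyx`: accepted

3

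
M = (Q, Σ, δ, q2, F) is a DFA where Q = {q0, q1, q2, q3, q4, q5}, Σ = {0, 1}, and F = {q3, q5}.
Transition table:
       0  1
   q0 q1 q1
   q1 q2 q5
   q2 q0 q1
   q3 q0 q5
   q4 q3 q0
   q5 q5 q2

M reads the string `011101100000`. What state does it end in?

q2 --0--> q0
q0 --1--> q1
q1 --1--> q5
q5 --1--> q2
q2 --0--> q0
q0 --1--> q1
q1 --1--> q5
q5 --0--> q5
q5 --0--> q5
q5 --0--> q5
q5 --0--> q5
q5 --0--> q5

q5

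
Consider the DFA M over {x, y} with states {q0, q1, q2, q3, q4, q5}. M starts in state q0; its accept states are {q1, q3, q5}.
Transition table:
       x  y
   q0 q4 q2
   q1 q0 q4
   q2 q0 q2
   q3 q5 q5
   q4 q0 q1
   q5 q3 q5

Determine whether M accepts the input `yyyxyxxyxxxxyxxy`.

q0 --y--> q2
q2 --y--> q2
q2 --y--> q2
q2 --x--> q0
q0 --y--> q2
q2 --x--> q0
q0 --x--> q4
q4 --y--> q1
q1 --x--> q0
q0 --x--> q4
q4 --x--> q0
q0 --x--> q4
q4 --y--> q1
q1 --x--> q0
q0 --x--> q4
q4 --y--> q1
End in state q1, which is an accepting state.

accepted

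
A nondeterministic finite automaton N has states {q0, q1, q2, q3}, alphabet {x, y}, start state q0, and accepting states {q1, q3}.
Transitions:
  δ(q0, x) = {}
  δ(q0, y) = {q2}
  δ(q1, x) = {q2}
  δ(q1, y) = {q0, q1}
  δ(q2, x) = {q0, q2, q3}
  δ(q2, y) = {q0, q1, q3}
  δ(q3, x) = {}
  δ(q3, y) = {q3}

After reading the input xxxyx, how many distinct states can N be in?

Start: {q0}
read x: {}
The reachable set is empty and stays empty for the remaining 4 symbols.
Final reachable set {} has 0 states.

0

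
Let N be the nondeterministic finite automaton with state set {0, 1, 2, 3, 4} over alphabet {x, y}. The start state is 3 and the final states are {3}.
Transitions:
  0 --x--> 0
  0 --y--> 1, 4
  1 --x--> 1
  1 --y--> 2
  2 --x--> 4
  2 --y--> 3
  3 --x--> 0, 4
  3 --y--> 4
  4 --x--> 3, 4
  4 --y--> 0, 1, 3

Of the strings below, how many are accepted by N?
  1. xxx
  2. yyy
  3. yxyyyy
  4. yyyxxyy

3

xxx: accepted
yyy: rejected
yxyyyy: accepted
yyyxxyy: accepted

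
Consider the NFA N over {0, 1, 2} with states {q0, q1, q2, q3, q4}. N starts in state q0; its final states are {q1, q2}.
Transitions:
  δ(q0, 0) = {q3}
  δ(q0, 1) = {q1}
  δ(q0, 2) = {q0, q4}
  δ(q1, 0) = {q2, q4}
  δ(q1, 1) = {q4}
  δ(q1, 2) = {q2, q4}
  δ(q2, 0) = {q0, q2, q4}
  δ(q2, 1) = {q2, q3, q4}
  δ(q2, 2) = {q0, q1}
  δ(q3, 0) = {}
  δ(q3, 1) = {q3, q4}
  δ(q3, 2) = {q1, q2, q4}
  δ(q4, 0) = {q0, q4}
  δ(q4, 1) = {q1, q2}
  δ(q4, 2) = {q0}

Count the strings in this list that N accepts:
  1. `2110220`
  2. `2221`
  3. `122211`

`2110220`: accepted
`2221`: accepted
`122211`: accepted

3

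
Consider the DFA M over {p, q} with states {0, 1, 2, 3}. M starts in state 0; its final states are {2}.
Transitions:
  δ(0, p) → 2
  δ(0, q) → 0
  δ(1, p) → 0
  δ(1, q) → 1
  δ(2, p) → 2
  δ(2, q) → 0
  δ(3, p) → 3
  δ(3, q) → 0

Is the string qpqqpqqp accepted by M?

0 --q--> 0
0 --p--> 2
2 --q--> 0
0 --q--> 0
0 --p--> 2
2 --q--> 0
0 --q--> 0
0 --p--> 2
End in state 2, which is an accepting state.

accepted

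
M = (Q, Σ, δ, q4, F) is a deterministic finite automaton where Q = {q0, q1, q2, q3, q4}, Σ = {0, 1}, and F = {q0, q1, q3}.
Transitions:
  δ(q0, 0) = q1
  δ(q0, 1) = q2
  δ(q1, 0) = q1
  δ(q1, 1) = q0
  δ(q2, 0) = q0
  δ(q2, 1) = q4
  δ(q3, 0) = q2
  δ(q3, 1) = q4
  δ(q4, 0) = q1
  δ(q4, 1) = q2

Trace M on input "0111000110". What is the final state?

q0

q4 --0--> q1
q1 --1--> q0
q0 --1--> q2
q2 --1--> q4
q4 --0--> q1
q1 --0--> q1
q1 --0--> q1
q1 --1--> q0
q0 --1--> q2
q2 --0--> q0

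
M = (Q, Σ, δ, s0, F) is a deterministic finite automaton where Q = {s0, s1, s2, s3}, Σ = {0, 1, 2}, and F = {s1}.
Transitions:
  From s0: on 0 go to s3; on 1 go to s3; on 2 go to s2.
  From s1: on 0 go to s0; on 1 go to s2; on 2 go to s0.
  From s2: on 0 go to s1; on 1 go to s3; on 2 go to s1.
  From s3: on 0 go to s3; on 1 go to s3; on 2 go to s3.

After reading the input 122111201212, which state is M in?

s3

s0 --1--> s3
s3 --2--> s3
s3 --2--> s3
s3 --1--> s3
s3 --1--> s3
s3 --1--> s3
s3 --2--> s3
s3 --0--> s3
s3 --1--> s3
s3 --2--> s3
s3 --1--> s3
s3 --2--> s3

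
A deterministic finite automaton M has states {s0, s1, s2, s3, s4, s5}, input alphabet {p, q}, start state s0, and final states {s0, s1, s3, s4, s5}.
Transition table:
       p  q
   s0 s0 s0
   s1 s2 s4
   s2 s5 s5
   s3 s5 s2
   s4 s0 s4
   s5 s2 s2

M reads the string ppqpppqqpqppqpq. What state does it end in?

s0 --p--> s0
s0 --p--> s0
s0 --q--> s0
s0 --p--> s0
s0 --p--> s0
s0 --p--> s0
s0 --q--> s0
s0 --q--> s0
s0 --p--> s0
s0 --q--> s0
s0 --p--> s0
s0 --p--> s0
s0 --q--> s0
s0 --p--> s0
s0 --q--> s0

s0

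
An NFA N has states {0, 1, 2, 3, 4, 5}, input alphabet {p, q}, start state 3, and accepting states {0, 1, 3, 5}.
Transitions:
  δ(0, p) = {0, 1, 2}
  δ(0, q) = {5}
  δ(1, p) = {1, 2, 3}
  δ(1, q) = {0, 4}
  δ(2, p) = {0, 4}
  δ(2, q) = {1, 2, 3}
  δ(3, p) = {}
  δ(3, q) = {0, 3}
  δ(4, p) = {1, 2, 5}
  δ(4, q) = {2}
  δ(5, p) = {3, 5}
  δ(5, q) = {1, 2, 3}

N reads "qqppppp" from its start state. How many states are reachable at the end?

Start: {3}
read q: {0, 3}
read q: {0, 3, 5}
read p: {0, 1, 2, 3, 5}
read p: {0, 1, 2, 3, 4, 5}
read p: {0, 1, 2, 3, 4, 5}
read p: {0, 1, 2, 3, 4, 5}
read p: {0, 1, 2, 3, 4, 5}
Final reachable set {0, 1, 2, 3, 4, 5} has 6 states.

6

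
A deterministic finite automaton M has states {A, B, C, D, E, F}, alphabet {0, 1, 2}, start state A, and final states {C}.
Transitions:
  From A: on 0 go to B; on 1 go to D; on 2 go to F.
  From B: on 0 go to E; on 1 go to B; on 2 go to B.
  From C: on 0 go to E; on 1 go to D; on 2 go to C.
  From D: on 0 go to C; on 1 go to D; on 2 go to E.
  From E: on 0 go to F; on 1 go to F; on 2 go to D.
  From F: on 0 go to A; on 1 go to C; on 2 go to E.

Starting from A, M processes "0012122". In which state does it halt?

A --0--> B
B --0--> E
E --1--> F
F --2--> E
E --1--> F
F --2--> E
E --2--> D

D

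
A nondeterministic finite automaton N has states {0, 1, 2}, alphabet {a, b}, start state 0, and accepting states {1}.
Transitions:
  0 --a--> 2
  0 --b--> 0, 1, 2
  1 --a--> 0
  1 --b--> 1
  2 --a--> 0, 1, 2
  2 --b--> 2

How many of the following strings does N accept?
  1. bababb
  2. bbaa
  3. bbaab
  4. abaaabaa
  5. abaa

5

bababb: accepted
bbaa: accepted
bbaab: accepted
abaaabaa: accepted
abaa: accepted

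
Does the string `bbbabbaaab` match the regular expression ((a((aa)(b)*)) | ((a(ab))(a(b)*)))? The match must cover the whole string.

Neither (a((aa)(b)*)) nor ((a(ab))(a(b)*)) matches bbbabbaaab.

no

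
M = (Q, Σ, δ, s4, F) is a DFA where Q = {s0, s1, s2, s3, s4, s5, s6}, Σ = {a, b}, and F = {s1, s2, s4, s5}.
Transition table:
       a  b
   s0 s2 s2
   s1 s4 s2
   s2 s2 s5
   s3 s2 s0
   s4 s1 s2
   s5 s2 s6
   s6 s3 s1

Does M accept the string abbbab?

s4 --a--> s1
s1 --b--> s2
s2 --b--> s5
s5 --b--> s6
s6 --a--> s3
s3 --b--> s0
End in state s0, which is not an accepting state.

rejected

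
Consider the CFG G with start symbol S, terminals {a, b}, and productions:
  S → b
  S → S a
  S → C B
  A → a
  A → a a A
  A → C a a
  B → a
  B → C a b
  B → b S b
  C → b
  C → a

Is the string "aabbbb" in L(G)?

no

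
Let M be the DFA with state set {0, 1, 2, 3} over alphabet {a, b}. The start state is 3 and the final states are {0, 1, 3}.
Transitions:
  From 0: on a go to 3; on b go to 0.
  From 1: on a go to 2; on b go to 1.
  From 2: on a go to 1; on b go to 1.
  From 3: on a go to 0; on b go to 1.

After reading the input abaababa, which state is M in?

3 --a--> 0
0 --b--> 0
0 --a--> 3
3 --a--> 0
0 --b--> 0
0 --a--> 3
3 --b--> 1
1 --a--> 2

2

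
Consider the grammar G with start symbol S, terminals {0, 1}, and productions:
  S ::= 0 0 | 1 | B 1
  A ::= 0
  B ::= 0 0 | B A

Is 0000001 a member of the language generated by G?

S ⇒ B1 ⇒ BA1 ⇒ BAA1 ⇒ BAAA1 ⇒ BAAAA1 ⇒ 00AAAA1 ⇒ 000AAA1 ⇒ 0000AA1 ⇒ 00000A1 ⇒ 0000001

yes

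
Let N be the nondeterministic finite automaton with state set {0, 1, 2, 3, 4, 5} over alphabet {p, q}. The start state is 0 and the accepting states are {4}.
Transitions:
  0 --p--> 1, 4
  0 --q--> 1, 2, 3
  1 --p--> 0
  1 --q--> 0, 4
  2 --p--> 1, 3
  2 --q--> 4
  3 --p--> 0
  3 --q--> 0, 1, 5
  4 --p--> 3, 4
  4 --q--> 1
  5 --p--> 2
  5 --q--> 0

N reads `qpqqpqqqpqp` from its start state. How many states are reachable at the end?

5

Start: {0}
read q: {1, 2, 3}
read p: {0, 1, 3}
read q: {0, 1, 2, 3, 4, 5}
read q: {0, 1, 2, 3, 4, 5}
read p: {0, 1, 2, 3, 4}
read q: {0, 1, 2, 3, 4, 5}
read q: {0, 1, 2, 3, 4, 5}
read q: {0, 1, 2, 3, 4, 5}
read p: {0, 1, 2, 3, 4}
read q: {0, 1, 2, 3, 4, 5}
read p: {0, 1, 2, 3, 4}
Final reachable set {0, 1, 2, 3, 4} has 5 states.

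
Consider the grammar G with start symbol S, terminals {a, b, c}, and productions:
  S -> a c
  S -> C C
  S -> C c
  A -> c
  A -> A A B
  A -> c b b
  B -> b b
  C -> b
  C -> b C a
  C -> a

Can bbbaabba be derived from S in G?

yes

S ⇒ CC ⇒ bCaC ⇒ bbCaaC ⇒ bbbaaC ⇒ bbbaabCa ⇒ bbbaabba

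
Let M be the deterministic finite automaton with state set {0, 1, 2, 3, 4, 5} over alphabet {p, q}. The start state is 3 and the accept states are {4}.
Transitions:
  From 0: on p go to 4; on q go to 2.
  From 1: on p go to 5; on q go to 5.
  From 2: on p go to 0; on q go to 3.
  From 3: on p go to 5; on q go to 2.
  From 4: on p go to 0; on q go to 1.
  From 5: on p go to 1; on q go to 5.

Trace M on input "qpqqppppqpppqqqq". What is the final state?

3 --q--> 2
2 --p--> 0
0 --q--> 2
2 --q--> 3
3 --p--> 5
5 --p--> 1
1 --p--> 5
5 --p--> 1
1 --q--> 5
5 --p--> 1
1 --p--> 5
5 --p--> 1
1 --q--> 5
5 --q--> 5
5 --q--> 5
5 --q--> 5

5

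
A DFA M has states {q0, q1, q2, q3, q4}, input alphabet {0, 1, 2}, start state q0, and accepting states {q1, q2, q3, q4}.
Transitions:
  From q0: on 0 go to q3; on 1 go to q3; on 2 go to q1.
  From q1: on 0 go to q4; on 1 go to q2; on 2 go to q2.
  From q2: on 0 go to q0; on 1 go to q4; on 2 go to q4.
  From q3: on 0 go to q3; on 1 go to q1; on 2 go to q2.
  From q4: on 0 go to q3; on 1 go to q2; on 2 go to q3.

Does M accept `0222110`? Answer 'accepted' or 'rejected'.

rejected

q0 --0--> q3
q3 --2--> q2
q2 --2--> q4
q4 --2--> q3
q3 --1--> q1
q1 --1--> q2
q2 --0--> q0
End in state q0, which is not an accepting state.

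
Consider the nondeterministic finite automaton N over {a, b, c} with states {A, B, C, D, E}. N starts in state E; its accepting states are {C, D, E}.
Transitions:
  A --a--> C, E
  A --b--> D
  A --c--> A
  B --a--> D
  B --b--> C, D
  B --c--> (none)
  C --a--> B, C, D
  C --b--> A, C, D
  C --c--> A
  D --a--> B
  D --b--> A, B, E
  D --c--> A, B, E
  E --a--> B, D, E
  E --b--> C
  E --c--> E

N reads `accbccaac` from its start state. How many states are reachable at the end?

Start: {E}
read a: {B, D, E}
read c: {A, B, E}
read c: {A, E}
read b: {C, D}
read c: {A, B, E}
read c: {A, E}
read a: {B, C, D, E}
read a: {B, C, D, E}
read c: {A, B, E}
Final reachable set {A, B, E} has 3 states.

3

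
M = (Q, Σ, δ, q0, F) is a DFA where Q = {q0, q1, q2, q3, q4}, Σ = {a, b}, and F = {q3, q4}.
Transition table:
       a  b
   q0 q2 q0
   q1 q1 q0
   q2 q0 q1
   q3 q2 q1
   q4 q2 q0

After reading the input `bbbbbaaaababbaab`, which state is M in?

q0 --b--> q0
q0 --b--> q0
q0 --b--> q0
q0 --b--> q0
q0 --b--> q0
q0 --a--> q2
q2 --a--> q0
q0 --a--> q2
q2 --a--> q0
q0 --b--> q0
q0 --a--> q2
q2 --b--> q1
q1 --b--> q0
q0 --a--> q2
q2 --a--> q0
q0 --b--> q0

q0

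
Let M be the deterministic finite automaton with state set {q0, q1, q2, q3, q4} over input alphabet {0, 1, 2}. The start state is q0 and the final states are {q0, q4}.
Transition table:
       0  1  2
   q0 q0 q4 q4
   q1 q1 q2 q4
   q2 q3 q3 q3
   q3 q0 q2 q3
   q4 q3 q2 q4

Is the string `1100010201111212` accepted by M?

rejected

q0 --1--> q4
q4 --1--> q2
q2 --0--> q3
q3 --0--> q0
q0 --0--> q0
q0 --1--> q4
q4 --0--> q3
q3 --2--> q3
q3 --0--> q0
q0 --1--> q4
q4 --1--> q2
q2 --1--> q3
q3 --1--> q2
q2 --2--> q3
q3 --1--> q2
q2 --2--> q3
End in state q3, which is not an accepting state.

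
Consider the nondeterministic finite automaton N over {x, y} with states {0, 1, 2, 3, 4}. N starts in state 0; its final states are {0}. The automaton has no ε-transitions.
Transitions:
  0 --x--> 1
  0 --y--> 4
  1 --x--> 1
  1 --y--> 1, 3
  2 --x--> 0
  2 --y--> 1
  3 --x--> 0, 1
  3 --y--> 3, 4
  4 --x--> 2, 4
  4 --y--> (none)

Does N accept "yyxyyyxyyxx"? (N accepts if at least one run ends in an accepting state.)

Start: {0}
read y: {4}
read y: {}
The reachable set is empty and stays empty for the remaining 9 symbols.
Reachable ∩ accepting = {} — empty.

rejected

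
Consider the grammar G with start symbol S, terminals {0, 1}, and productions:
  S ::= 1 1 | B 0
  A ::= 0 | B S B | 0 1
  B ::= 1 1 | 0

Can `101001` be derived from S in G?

no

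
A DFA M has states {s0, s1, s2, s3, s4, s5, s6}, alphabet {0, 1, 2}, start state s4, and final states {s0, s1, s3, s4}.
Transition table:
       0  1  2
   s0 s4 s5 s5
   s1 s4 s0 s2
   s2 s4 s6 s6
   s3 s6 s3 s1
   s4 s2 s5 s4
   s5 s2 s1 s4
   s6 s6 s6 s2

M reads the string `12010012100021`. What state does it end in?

s4 --1--> s5
s5 --2--> s4
s4 --0--> s2
s2 --1--> s6
s6 --0--> s6
s6 --0--> s6
s6 --1--> s6
s6 --2--> s2
s2 --1--> s6
s6 --0--> s6
s6 --0--> s6
s6 --0--> s6
s6 --2--> s2
s2 --1--> s6

s6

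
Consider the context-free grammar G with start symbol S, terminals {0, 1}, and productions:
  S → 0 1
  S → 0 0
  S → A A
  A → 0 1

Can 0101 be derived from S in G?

S ⇒ AA ⇒ 01A ⇒ 0101

yes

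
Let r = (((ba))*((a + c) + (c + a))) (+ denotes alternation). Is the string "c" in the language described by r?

Split as ε·c: ((ba))* matches ε and ((a+c)+(c+a)) matches c.

yes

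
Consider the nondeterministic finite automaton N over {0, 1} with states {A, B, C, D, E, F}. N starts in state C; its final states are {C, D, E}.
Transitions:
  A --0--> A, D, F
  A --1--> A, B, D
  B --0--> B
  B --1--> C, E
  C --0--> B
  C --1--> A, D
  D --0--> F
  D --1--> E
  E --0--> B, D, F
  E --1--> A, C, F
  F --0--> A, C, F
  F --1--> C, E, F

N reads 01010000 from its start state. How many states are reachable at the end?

5

Start: {C}
read 0: {B}
read 1: {C, E}
read 0: {B, D, F}
read 1: {C, E, F}
read 0: {A, B, C, D, F}
read 0: {A, B, C, D, F}
read 0: {A, B, C, D, F}
read 0: {A, B, C, D, F}
Final reachable set {A, B, C, D, F} has 5 states.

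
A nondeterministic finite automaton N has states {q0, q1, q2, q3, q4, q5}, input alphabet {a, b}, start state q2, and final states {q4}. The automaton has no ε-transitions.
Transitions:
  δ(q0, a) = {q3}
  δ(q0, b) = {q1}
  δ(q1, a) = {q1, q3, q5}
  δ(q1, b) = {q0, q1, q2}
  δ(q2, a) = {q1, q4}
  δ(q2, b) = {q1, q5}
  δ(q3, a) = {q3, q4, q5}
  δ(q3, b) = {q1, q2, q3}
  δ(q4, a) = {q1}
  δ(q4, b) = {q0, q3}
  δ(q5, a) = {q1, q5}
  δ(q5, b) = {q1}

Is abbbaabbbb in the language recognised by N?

Start: {q2}
read a: {q1, q4}
read b: {q0, q1, q2, q3}
read b: {q0, q1, q2, q3, q5}
read b: {q0, q1, q2, q3, q5}
read a: {q1, q3, q4, q5}
read a: {q1, q3, q4, q5}
read b: {q0, q1, q2, q3}
read b: {q0, q1, q2, q3, q5}
read b: {q0, q1, q2, q3, q5}
read b: {q0, q1, q2, q3, q5}
Reachable ∩ accepting = {} — empty.

rejected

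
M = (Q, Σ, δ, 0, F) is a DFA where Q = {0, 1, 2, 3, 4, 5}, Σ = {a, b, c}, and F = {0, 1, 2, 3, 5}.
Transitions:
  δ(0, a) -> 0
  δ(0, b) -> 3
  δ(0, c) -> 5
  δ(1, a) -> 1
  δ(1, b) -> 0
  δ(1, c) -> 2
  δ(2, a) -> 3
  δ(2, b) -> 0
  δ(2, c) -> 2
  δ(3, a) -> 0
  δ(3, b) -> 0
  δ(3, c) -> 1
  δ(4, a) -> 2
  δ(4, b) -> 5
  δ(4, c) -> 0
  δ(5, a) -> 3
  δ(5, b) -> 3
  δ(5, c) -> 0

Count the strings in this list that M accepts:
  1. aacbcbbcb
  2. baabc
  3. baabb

aacbcbbcb: accepted
baabc: accepted
baabb: accepted

3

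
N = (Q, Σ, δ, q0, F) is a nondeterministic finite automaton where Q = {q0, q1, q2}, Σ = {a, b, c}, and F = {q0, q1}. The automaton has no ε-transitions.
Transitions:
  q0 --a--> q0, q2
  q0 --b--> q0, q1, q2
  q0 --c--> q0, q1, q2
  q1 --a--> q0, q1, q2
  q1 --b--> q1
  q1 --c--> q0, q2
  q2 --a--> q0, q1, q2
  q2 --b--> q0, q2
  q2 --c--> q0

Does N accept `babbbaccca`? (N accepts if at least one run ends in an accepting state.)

Start: {q0}
read b: {q0, q1, q2}
read a: {q0, q1, q2}
read b: {q0, q1, q2}
read b: {q0, q1, q2}
read b: {q0, q1, q2}
read a: {q0, q1, q2}
read c: {q0, q1, q2}
read c: {q0, q1, q2}
read c: {q0, q1, q2}
read a: {q0, q1, q2}
Reachable ∩ accepting = {q0, q1} — nonempty.

accepted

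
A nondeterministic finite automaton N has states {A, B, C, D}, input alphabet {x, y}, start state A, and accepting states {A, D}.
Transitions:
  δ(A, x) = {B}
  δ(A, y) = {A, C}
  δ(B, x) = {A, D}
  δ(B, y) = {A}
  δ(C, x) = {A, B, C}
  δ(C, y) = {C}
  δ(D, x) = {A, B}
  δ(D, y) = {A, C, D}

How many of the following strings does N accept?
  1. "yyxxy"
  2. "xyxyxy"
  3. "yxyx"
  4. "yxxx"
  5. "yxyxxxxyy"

5

"yyxxy": accepted
"xyxyxy": accepted
"yxyx": accepted
"yxxx": accepted
"yxyxxxxyy": accepted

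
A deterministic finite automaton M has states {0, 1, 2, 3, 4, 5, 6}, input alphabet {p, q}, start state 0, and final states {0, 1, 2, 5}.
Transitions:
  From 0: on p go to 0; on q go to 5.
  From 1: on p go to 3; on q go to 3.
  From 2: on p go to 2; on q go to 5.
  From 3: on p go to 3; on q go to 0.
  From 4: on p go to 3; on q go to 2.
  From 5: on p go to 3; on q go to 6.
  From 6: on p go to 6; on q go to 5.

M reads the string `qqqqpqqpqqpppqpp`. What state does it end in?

3

0 --q--> 5
5 --q--> 6
6 --q--> 5
5 --q--> 6
6 --p--> 6
6 --q--> 5
5 --q--> 6
6 --p--> 6
6 --q--> 5
5 --q--> 6
6 --p--> 6
6 --p--> 6
6 --p--> 6
6 --q--> 5
5 --p--> 3
3 --p--> 3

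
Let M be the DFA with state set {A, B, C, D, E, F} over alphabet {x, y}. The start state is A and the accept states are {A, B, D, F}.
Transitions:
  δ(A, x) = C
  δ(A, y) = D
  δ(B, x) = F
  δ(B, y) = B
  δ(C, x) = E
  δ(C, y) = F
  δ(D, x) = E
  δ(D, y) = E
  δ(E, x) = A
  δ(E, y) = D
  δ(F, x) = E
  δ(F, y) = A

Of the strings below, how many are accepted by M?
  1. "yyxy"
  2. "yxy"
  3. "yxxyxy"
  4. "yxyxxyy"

3

"yyxy": accepted
"yxy": accepted
"yxxyxy": accepted
"yxyxxyy": rejected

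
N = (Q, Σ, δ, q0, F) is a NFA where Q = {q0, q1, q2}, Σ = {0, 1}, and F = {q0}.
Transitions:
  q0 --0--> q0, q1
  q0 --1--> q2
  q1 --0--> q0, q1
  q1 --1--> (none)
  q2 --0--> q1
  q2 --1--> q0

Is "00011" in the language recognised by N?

accepted

Start: {q0}
read 0: {q0, q1}
read 0: {q0, q1}
read 0: {q0, q1}
read 1: {q2}
read 1: {q0}
Reachable ∩ accepting = {q0} — nonempty.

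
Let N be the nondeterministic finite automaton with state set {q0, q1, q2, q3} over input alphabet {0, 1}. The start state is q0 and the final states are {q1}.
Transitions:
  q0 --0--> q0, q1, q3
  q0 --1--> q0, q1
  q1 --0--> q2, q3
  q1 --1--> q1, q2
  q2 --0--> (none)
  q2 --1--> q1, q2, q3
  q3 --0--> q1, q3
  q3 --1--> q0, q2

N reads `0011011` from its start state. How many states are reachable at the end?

4

Start: {q0}
read 0: {q0, q1, q3}
read 0: {q0, q1, q2, q3}
read 1: {q0, q1, q2, q3}
read 1: {q0, q1, q2, q3}
read 0: {q0, q1, q2, q3}
read 1: {q0, q1, q2, q3}
read 1: {q0, q1, q2, q3}
Final reachable set {q0, q1, q2, q3} has 4 states.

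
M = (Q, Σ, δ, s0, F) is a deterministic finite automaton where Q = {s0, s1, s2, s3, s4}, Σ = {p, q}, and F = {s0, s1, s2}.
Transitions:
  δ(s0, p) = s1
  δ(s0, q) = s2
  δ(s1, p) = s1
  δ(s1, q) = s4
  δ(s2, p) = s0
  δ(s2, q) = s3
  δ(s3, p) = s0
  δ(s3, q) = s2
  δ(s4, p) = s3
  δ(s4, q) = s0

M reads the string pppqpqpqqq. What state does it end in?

s0 --p--> s1
s1 --p--> s1
s1 --p--> s1
s1 --q--> s4
s4 --p--> s3
s3 --q--> s2
s2 --p--> s0
s0 --q--> s2
s2 --q--> s3
s3 --q--> s2

s2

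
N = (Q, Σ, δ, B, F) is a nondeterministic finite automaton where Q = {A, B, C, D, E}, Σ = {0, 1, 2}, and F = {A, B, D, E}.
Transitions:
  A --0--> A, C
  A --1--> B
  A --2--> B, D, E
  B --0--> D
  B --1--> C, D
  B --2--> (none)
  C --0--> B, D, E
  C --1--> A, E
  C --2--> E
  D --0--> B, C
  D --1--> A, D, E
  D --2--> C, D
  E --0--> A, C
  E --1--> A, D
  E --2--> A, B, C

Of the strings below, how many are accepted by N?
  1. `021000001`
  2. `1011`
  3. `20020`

2

`021000001`: accepted
`1011`: accepted
`20020`: rejected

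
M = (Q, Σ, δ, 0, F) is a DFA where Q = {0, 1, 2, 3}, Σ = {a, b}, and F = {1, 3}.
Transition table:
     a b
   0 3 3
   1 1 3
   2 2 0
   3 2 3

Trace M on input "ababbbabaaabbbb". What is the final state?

0 --a--> 3
3 --b--> 3
3 --a--> 2
2 --b--> 0
0 --b--> 3
3 --b--> 3
3 --a--> 2
2 --b--> 0
0 --a--> 3
3 --a--> 2
2 --a--> 2
2 --b--> 0
0 --b--> 3
3 --b--> 3
3 --b--> 3

3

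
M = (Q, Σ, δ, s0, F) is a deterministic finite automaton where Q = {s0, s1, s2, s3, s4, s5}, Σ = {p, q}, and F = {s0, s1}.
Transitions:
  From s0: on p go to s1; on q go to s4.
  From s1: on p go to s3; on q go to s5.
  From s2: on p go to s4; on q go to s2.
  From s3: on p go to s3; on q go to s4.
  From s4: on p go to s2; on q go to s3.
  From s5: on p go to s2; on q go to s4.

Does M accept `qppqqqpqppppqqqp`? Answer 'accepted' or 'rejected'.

s0 --q--> s4
s4 --p--> s2
s2 --p--> s4
s4 --q--> s3
s3 --q--> s4
s4 --q--> s3
s3 --p--> s3
s3 --q--> s4
s4 --p--> s2
s2 --p--> s4
s4 --p--> s2
s2 --p--> s4
s4 --q--> s3
s3 --q--> s4
s4 --q--> s3
s3 --p--> s3
End in state s3, which is not an accepting state.

rejected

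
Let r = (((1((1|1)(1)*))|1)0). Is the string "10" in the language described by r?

Split as 1·0: ((1((1|1)(1)*))|1) matches 1 and 0 matches 0.

yes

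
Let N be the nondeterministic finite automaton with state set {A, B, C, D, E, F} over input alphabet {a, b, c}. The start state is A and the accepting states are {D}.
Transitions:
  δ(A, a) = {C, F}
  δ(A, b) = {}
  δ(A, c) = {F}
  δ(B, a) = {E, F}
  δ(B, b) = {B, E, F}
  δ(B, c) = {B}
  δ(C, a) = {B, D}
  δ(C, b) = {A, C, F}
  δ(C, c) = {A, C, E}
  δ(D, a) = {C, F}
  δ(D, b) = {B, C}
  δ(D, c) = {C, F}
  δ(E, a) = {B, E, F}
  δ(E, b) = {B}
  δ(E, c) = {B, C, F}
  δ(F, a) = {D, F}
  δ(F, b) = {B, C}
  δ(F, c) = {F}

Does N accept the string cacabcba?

Start: {A}
read c: {F}
read a: {D, F}
read c: {C, F}
read a: {B, D, F}
read b: {B, C, E, F}
read c: {A, B, C, E, F}
read b: {A, B, C, E, F}
read a: {B, C, D, E, F}
Reachable ∩ accepting = {D} — nonempty.

accepted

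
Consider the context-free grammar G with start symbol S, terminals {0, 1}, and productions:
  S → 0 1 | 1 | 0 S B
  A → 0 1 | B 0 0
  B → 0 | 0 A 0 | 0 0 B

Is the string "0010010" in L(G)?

yes

S ⇒ 0SB ⇒ 001B ⇒ 0010A0 ⇒ 0010010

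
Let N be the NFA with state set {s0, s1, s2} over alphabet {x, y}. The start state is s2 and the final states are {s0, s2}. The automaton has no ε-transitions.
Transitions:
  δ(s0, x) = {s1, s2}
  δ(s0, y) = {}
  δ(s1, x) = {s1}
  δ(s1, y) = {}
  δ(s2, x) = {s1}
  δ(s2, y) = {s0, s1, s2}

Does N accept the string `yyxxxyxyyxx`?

Start: {s2}
read y: {s0, s1, s2}
read y: {s0, s1, s2}
read x: {s1, s2}
read x: {s1}
read x: {s1}
read y: {}
The reachable set is empty and stays empty for the remaining 5 symbols.
Reachable ∩ accepting = {} — empty.

rejected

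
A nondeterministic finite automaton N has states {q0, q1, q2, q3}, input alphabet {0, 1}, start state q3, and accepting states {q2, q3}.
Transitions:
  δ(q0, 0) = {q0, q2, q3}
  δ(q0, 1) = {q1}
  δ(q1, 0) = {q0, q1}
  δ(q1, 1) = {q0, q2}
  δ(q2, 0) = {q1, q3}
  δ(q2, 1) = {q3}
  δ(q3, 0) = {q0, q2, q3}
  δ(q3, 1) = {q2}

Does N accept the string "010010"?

Start: {q3}
read 0: {q0, q2, q3}
read 1: {q1, q2, q3}
read 0: {q0, q1, q2, q3}
read 0: {q0, q1, q2, q3}
read 1: {q0, q1, q2, q3}
read 0: {q0, q1, q2, q3}
Reachable ∩ accepting = {q2, q3} — nonempty.

accepted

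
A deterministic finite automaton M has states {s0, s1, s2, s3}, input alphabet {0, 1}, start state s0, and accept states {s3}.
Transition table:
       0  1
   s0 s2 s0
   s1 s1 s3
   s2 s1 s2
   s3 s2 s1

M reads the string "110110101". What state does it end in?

s0 --1--> s0
s0 --1--> s0
s0 --0--> s2
s2 --1--> s2
s2 --1--> s2
s2 --0--> s1
s1 --1--> s3
s3 --0--> s2
s2 --1--> s2

s2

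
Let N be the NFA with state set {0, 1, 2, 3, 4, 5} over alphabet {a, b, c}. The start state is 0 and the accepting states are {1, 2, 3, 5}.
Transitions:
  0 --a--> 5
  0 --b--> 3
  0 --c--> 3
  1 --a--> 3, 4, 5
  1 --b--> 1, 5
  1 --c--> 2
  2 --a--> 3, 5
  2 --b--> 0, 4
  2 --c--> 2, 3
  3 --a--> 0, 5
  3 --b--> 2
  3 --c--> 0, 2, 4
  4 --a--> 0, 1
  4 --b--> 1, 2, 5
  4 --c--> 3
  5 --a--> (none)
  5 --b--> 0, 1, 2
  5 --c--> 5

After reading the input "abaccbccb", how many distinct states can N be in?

6

Start: {0}
read a: {5}
read b: {0, 1, 2}
read a: {3, 4, 5}
read c: {0, 2, 3, 4, 5}
read c: {0, 2, 3, 4, 5}
read b: {0, 1, 2, 3, 4, 5}
read c: {0, 2, 3, 4, 5}
read c: {0, 2, 3, 4, 5}
read b: {0, 1, 2, 3, 4, 5}
Final reachable set {0, 1, 2, 3, 4, 5} has 6 states.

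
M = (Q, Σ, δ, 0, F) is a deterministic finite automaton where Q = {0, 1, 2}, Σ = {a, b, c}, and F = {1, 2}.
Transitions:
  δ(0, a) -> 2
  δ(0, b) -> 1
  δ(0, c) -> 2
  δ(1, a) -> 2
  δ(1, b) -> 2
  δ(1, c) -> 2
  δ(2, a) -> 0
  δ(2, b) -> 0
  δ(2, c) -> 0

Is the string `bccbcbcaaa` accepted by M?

0 --b--> 1
1 --c--> 2
2 --c--> 0
0 --b--> 1
1 --c--> 2
2 --b--> 0
0 --c--> 2
2 --a--> 0
0 --a--> 2
2 --a--> 0
End in state 0, which is not an accepting state.

rejected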